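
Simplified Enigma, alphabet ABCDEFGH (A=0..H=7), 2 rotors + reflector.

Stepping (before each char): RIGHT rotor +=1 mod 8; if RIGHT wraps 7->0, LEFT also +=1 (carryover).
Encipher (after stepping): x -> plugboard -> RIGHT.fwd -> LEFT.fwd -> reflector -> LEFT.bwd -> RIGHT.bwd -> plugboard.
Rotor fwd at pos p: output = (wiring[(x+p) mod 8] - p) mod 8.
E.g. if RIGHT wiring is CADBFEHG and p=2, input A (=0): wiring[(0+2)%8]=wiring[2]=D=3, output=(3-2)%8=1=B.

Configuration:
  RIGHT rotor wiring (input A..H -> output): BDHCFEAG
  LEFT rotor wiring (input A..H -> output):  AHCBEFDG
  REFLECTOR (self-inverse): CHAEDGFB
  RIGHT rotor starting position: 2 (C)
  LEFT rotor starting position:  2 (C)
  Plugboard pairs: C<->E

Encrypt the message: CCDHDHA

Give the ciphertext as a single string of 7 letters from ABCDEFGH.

Answer: DGEGBFC

Derivation:
Char 1 ('C'): step: R->3, L=2; C->plug->E->R->D->L->D->refl->E->L'->F->R'->D->plug->D
Char 2 ('C'): step: R->4, L=2; C->plug->E->R->F->L->E->refl->D->L'->D->R'->G->plug->G
Char 3 ('D'): step: R->5, L=2; D->plug->D->R->E->L->B->refl->H->L'->B->R'->C->plug->E
Char 4 ('H'): step: R->6, L=2; H->plug->H->R->G->L->G->refl->F->L'->H->R'->G->plug->G
Char 5 ('D'): step: R->7, L=2; D->plug->D->R->A->L->A->refl->C->L'->C->R'->B->plug->B
Char 6 ('H'): step: R->0, L->3 (L advanced); H->plug->H->R->G->L->E->refl->D->L'->E->R'->F->plug->F
Char 7 ('A'): step: R->1, L=3; A->plug->A->R->C->L->C->refl->A->L'->D->R'->E->plug->C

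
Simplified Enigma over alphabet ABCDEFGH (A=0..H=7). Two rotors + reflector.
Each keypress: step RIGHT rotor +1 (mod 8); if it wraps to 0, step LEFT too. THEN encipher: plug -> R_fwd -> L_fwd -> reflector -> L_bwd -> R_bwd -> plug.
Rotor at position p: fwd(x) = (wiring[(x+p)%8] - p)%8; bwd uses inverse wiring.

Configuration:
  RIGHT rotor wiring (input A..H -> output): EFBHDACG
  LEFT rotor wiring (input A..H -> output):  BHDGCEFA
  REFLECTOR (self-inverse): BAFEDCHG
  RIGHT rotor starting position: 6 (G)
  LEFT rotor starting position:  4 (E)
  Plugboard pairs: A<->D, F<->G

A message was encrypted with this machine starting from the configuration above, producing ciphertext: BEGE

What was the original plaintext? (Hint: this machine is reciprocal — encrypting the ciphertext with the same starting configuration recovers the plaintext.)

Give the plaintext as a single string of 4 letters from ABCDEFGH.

Char 1 ('B'): step: R->7, L=4; B->plug->B->R->F->L->D->refl->E->L'->D->R'->H->plug->H
Char 2 ('E'): step: R->0, L->5 (L advanced); E->plug->E->R->D->L->E->refl->D->L'->C->R'->G->plug->F
Char 3 ('G'): step: R->1, L=5; G->plug->F->R->B->L->A->refl->B->L'->G->R'->C->plug->C
Char 4 ('E'): step: R->2, L=5; E->plug->E->R->A->L->H->refl->G->L'->F->R'->B->plug->B

Answer: HFCB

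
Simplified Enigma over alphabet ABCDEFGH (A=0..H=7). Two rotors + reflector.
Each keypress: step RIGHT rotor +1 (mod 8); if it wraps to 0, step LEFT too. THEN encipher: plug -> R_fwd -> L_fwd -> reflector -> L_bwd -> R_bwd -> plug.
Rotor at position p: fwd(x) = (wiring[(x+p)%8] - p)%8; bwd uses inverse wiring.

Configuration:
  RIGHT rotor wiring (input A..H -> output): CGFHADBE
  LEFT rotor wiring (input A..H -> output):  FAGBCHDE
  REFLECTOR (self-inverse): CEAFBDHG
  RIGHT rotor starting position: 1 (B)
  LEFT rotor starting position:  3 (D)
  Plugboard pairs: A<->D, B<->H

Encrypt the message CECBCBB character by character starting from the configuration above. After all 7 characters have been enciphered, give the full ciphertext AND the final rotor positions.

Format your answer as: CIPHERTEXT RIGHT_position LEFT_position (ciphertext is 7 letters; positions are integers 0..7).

Answer: ECBAGGC 0 4

Derivation:
Char 1 ('C'): step: R->2, L=3; C->plug->C->R->G->L->F->refl->D->L'->H->R'->E->plug->E
Char 2 ('E'): step: R->3, L=3; E->plug->E->R->B->L->H->refl->G->L'->A->R'->C->plug->C
Char 3 ('C'): step: R->4, L=3; C->plug->C->R->F->L->C->refl->A->L'->D->R'->H->plug->B
Char 4 ('B'): step: R->5, L=3; B->plug->H->R->D->L->A->refl->C->L'->F->R'->D->plug->A
Char 5 ('C'): step: R->6, L=3; C->plug->C->R->E->L->B->refl->E->L'->C->R'->G->plug->G
Char 6 ('B'): step: R->7, L=3; B->plug->H->R->C->L->E->refl->B->L'->E->R'->G->plug->G
Char 7 ('B'): step: R->0, L->4 (L advanced); B->plug->H->R->E->L->B->refl->E->L'->F->R'->C->plug->C
Final: ciphertext=ECBAGGC, RIGHT=0, LEFT=4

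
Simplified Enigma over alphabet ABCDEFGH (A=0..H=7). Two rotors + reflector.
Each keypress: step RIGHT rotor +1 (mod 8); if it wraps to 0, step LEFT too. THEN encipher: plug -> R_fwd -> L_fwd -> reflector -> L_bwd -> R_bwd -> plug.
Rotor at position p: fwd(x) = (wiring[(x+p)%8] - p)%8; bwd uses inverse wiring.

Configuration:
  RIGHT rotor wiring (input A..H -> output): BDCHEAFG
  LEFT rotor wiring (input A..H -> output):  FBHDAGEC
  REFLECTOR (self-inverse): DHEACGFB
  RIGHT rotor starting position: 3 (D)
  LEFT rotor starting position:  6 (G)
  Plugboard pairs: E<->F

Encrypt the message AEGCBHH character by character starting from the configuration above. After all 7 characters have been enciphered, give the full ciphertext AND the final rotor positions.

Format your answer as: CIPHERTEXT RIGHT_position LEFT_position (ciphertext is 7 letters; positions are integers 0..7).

Char 1 ('A'): step: R->4, L=6; A->plug->A->R->A->L->G->refl->F->L'->F->R'->E->plug->F
Char 2 ('E'): step: R->5, L=6; E->plug->F->R->F->L->F->refl->G->L'->A->R'->B->plug->B
Char 3 ('G'): step: R->6, L=6; G->plug->G->R->G->L->C->refl->E->L'->B->R'->F->plug->E
Char 4 ('C'): step: R->7, L=6; C->plug->C->R->E->L->B->refl->H->L'->C->R'->B->plug->B
Char 5 ('B'): step: R->0, L->7 (L advanced); B->plug->B->R->D->L->A->refl->D->L'->A->R'->F->plug->E
Char 6 ('H'): step: R->1, L=7; H->plug->H->R->A->L->D->refl->A->L'->D->R'->D->plug->D
Char 7 ('H'): step: R->2, L=7; H->plug->H->R->B->L->G->refl->F->L'->H->R'->G->plug->G
Final: ciphertext=FBEBEDG, RIGHT=2, LEFT=7

Answer: FBEBEDG 2 7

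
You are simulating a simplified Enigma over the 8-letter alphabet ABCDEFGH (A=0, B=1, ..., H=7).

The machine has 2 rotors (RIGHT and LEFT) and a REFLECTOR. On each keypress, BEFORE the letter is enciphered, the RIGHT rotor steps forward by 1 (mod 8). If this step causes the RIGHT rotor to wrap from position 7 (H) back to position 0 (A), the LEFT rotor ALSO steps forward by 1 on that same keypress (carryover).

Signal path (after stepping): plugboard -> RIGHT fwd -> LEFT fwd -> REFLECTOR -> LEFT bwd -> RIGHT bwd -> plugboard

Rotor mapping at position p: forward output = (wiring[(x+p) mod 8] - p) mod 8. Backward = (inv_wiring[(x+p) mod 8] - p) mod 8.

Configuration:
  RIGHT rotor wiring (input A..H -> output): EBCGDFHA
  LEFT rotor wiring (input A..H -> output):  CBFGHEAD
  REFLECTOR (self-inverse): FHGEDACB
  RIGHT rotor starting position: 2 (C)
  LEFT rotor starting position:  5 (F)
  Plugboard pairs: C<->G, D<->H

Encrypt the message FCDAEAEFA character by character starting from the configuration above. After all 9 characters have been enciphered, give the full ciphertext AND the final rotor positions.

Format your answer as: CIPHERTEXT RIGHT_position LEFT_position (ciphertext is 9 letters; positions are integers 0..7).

Char 1 ('F'): step: R->3, L=5; F->plug->F->R->B->L->D->refl->E->L'->E->R'->D->plug->H
Char 2 ('C'): step: R->4, L=5; C->plug->G->R->G->L->B->refl->H->L'->A->R'->E->plug->E
Char 3 ('D'): step: R->5, L=5; D->plug->H->R->G->L->B->refl->H->L'->A->R'->A->plug->A
Char 4 ('A'): step: R->6, L=5; A->plug->A->R->B->L->D->refl->E->L'->E->R'->E->plug->E
Char 5 ('E'): step: R->7, L=5; E->plug->E->R->H->L->C->refl->G->L'->C->R'->C->plug->G
Char 6 ('A'): step: R->0, L->6 (L advanced); A->plug->A->R->E->L->H->refl->B->L'->G->R'->D->plug->H
Char 7 ('E'): step: R->1, L=6; E->plug->E->R->E->L->H->refl->B->L'->G->R'->F->plug->F
Char 8 ('F'): step: R->2, L=6; F->plug->F->R->G->L->B->refl->H->L'->E->R'->B->plug->B
Char 9 ('A'): step: R->3, L=6; A->plug->A->R->D->L->D->refl->E->L'->C->R'->C->plug->G
Final: ciphertext=HEAEGHFBG, RIGHT=3, LEFT=6

Answer: HEAEGHFBG 3 6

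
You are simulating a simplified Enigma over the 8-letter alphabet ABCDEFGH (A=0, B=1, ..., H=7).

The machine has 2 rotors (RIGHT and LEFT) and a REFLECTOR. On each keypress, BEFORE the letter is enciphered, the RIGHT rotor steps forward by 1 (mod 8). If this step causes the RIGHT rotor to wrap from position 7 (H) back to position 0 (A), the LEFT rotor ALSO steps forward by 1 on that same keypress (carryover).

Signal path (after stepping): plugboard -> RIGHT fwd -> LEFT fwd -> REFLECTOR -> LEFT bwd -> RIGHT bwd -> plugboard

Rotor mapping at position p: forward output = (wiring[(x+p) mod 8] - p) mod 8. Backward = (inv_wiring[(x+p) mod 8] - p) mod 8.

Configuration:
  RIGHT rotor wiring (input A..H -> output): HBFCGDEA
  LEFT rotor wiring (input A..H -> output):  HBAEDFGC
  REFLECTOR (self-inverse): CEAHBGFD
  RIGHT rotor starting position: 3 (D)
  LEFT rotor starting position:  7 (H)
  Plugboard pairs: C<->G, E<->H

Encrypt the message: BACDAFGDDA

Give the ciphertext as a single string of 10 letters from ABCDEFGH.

Answer: GHHCDGBBGC

Derivation:
Char 1 ('B'): step: R->4, L=7; B->plug->B->R->H->L->H->refl->D->L'->A->R'->C->plug->G
Char 2 ('A'): step: R->5, L=7; A->plug->A->R->G->L->G->refl->F->L'->E->R'->E->plug->H
Char 3 ('C'): step: R->6, L=7; C->plug->G->R->A->L->D->refl->H->L'->H->R'->E->plug->H
Char 4 ('D'): step: R->7, L=7; D->plug->D->R->G->L->G->refl->F->L'->E->R'->G->plug->C
Char 5 ('A'): step: R->0, L->0 (L advanced); A->plug->A->R->H->L->C->refl->A->L'->C->R'->D->plug->D
Char 6 ('F'): step: R->1, L=0; F->plug->F->R->D->L->E->refl->B->L'->B->R'->C->plug->G
Char 7 ('G'): step: R->2, L=0; G->plug->C->R->E->L->D->refl->H->L'->A->R'->B->plug->B
Char 8 ('D'): step: R->3, L=0; D->plug->D->R->B->L->B->refl->E->L'->D->R'->B->plug->B
Char 9 ('D'): step: R->4, L=0; D->plug->D->R->E->L->D->refl->H->L'->A->R'->C->plug->G
Char 10 ('A'): step: R->5, L=0; A->plug->A->R->G->L->G->refl->F->L'->F->R'->G->plug->C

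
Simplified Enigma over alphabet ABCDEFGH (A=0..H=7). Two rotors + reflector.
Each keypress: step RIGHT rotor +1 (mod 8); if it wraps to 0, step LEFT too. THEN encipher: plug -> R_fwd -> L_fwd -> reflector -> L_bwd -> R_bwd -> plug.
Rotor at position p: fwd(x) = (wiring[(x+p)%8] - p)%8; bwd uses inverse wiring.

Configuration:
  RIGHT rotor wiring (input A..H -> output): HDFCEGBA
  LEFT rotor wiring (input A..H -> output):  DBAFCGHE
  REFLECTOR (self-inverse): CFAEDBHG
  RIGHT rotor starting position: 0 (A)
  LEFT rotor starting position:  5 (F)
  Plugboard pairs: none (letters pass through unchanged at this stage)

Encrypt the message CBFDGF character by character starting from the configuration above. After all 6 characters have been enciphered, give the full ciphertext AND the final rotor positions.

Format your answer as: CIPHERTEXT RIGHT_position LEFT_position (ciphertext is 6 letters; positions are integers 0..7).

Answer: HEECBD 6 5

Derivation:
Char 1 ('C'): step: R->1, L=5; C->plug->C->R->B->L->C->refl->A->L'->G->R'->H->plug->H
Char 2 ('B'): step: R->2, L=5; B->plug->B->R->A->L->B->refl->F->L'->H->R'->E->plug->E
Char 3 ('F'): step: R->3, L=5; F->plug->F->R->E->L->E->refl->D->L'->F->R'->E->plug->E
Char 4 ('D'): step: R->4, L=5; D->plug->D->R->E->L->E->refl->D->L'->F->R'->C->plug->C
Char 5 ('G'): step: R->5, L=5; G->plug->G->R->F->L->D->refl->E->L'->E->R'->B->plug->B
Char 6 ('F'): step: R->6, L=5; F->plug->F->R->E->L->E->refl->D->L'->F->R'->D->plug->D
Final: ciphertext=HEECBD, RIGHT=6, LEFT=5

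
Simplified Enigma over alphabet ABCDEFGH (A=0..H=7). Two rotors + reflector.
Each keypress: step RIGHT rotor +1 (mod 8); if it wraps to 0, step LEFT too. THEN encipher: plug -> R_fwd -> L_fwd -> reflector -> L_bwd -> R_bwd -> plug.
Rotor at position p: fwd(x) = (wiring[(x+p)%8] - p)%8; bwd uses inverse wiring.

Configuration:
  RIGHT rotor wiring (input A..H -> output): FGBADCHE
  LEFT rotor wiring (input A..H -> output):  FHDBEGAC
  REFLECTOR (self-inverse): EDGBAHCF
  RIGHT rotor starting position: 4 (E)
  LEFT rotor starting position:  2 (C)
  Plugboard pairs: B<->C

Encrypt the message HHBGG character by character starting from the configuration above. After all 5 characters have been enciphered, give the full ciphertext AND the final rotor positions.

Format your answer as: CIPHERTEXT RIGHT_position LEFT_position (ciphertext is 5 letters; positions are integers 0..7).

Char 1 ('H'): step: R->5, L=2; H->plug->H->R->G->L->D->refl->B->L'->A->R'->D->plug->D
Char 2 ('H'): step: R->6, L=2; H->plug->H->R->E->L->G->refl->C->L'->C->R'->F->plug->F
Char 3 ('B'): step: R->7, L=2; B->plug->C->R->H->L->F->refl->H->L'->B->R'->E->plug->E
Char 4 ('G'): step: R->0, L->3 (L advanced); G->plug->G->R->H->L->A->refl->E->L'->G->R'->B->plug->C
Char 5 ('G'): step: R->1, L=3; G->plug->G->R->D->L->F->refl->H->L'->E->R'->H->plug->H
Final: ciphertext=DFECH, RIGHT=1, LEFT=3

Answer: DFECH 1 3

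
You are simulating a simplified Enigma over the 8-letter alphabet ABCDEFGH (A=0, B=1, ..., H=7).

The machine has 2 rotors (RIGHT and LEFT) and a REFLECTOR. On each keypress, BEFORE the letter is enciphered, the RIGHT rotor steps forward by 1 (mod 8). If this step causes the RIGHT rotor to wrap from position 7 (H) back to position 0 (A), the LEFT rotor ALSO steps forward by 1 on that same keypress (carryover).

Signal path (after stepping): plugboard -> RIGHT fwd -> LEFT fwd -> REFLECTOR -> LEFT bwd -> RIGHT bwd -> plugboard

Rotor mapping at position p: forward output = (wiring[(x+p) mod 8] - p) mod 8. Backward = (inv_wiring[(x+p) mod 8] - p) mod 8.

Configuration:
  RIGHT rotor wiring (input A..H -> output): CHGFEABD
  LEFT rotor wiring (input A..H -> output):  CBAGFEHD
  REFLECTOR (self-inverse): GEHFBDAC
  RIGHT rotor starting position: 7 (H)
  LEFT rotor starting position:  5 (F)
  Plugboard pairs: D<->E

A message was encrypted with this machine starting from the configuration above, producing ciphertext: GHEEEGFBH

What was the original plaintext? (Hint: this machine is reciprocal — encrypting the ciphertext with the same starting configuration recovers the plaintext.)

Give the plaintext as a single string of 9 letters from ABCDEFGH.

Answer: HEAGCDBGF

Derivation:
Char 1 ('G'): step: R->0, L->6 (L advanced); G->plug->G->R->B->L->F->refl->D->L'->D->R'->H->plug->H
Char 2 ('H'): step: R->1, L=6; H->plug->H->R->B->L->F->refl->D->L'->D->R'->D->plug->E
Char 3 ('E'): step: R->2, L=6; E->plug->D->R->G->L->H->refl->C->L'->E->R'->A->plug->A
Char 4 ('E'): step: R->3, L=6; E->plug->D->R->G->L->H->refl->C->L'->E->R'->G->plug->G
Char 5 ('E'): step: R->4, L=6; E->plug->D->R->H->L->G->refl->A->L'->F->R'->C->plug->C
Char 6 ('G'): step: R->5, L=6; G->plug->G->R->A->L->B->refl->E->L'->C->R'->E->plug->D
Char 7 ('F'): step: R->6, L=6; F->plug->F->R->H->L->G->refl->A->L'->F->R'->B->plug->B
Char 8 ('B'): step: R->7, L=6; B->plug->B->R->D->L->D->refl->F->L'->B->R'->G->plug->G
Char 9 ('H'): step: R->0, L->7 (L advanced); H->plug->H->R->D->L->B->refl->E->L'->A->R'->F->plug->F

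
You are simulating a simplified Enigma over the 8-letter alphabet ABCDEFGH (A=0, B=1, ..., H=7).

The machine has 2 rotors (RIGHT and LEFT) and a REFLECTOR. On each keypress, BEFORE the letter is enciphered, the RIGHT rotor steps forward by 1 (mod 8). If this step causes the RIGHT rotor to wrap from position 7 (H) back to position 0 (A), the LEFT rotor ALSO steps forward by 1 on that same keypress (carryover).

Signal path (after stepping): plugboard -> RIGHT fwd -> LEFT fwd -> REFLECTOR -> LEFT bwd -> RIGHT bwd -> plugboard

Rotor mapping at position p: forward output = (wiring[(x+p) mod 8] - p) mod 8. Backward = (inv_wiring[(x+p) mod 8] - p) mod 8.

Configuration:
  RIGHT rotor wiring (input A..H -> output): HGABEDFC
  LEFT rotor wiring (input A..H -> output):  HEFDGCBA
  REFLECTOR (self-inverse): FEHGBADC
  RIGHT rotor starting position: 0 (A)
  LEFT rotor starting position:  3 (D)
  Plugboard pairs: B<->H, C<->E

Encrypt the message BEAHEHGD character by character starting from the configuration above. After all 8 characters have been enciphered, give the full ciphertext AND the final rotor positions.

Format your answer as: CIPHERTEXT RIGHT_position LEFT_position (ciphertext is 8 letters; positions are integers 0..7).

Answer: AHBFADHC 0 4

Derivation:
Char 1 ('B'): step: R->1, L=3; B->plug->H->R->G->L->B->refl->E->L'->F->R'->A->plug->A
Char 2 ('E'): step: R->2, L=3; E->plug->C->R->C->L->H->refl->C->L'->H->R'->B->plug->H
Char 3 ('A'): step: R->3, L=3; A->plug->A->R->G->L->B->refl->E->L'->F->R'->H->plug->B
Char 4 ('H'): step: R->4, L=3; H->plug->B->R->H->L->C->refl->H->L'->C->R'->F->plug->F
Char 5 ('E'): step: R->5, L=3; E->plug->C->R->F->L->E->refl->B->L'->G->R'->A->plug->A
Char 6 ('H'): step: R->6, L=3; H->plug->B->R->E->L->F->refl->A->L'->A->R'->D->plug->D
Char 7 ('G'): step: R->7, L=3; G->plug->G->R->E->L->F->refl->A->L'->A->R'->B->plug->H
Char 8 ('D'): step: R->0, L->4 (L advanced); D->plug->D->R->B->L->G->refl->D->L'->E->R'->E->plug->C
Final: ciphertext=AHBFADHC, RIGHT=0, LEFT=4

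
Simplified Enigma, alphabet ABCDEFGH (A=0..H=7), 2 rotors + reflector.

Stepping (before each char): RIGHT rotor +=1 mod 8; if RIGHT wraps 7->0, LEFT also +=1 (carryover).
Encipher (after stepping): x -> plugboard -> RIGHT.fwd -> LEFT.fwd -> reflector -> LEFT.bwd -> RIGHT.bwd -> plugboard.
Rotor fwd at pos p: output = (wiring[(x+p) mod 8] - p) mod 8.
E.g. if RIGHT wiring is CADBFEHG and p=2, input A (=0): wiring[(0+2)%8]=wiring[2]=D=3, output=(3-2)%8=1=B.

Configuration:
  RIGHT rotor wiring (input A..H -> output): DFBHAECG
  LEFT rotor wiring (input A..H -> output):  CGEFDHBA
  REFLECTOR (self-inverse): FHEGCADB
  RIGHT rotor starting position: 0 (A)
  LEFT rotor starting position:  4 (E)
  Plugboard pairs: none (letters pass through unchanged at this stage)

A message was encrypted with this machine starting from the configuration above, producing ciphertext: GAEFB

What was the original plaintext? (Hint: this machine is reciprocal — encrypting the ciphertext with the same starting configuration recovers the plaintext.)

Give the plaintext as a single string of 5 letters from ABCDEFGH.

Char 1 ('G'): step: R->1, L=4; G->plug->G->R->F->L->C->refl->E->L'->D->R'->E->plug->E
Char 2 ('A'): step: R->2, L=4; A->plug->A->R->H->L->B->refl->H->L'->A->R'->E->plug->E
Char 3 ('E'): step: R->3, L=4; E->plug->E->R->D->L->E->refl->C->L'->F->R'->B->plug->B
Char 4 ('F'): step: R->4, L=4; F->plug->F->R->B->L->D->refl->G->L'->E->R'->A->plug->A
Char 5 ('B'): step: R->5, L=4; B->plug->B->R->F->L->C->refl->E->L'->D->R'->H->plug->H

Answer: EEBAH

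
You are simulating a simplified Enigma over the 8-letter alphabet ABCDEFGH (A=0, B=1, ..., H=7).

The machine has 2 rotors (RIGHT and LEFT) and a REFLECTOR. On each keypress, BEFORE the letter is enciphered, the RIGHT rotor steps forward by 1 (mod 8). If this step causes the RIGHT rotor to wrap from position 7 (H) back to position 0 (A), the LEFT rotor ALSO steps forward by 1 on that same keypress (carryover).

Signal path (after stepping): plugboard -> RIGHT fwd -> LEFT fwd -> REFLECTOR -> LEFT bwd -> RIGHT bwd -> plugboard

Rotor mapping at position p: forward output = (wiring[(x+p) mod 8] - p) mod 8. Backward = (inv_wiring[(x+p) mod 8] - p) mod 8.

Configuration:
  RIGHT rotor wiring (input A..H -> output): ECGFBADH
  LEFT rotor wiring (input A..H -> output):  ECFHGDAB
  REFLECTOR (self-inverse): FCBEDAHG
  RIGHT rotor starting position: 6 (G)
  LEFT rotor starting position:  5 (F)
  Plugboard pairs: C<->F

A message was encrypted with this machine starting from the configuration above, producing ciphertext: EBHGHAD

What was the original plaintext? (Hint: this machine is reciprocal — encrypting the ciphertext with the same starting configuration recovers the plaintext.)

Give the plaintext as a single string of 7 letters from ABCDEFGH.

Answer: DAAACEB

Derivation:
Char 1 ('E'): step: R->7, L=5; E->plug->E->R->G->L->C->refl->B->L'->H->R'->D->plug->D
Char 2 ('B'): step: R->0, L->6 (L advanced); B->plug->B->R->C->L->G->refl->H->L'->E->R'->A->plug->A
Char 3 ('H'): step: R->1, L=6; H->plug->H->R->D->L->E->refl->D->L'->B->R'->A->plug->A
Char 4 ('G'): step: R->2, L=6; G->plug->G->R->C->L->G->refl->H->L'->E->R'->A->plug->A
Char 5 ('H'): step: R->3, L=6; H->plug->H->R->D->L->E->refl->D->L'->B->R'->F->plug->C
Char 6 ('A'): step: R->4, L=6; A->plug->A->R->F->L->B->refl->C->L'->A->R'->E->plug->E
Char 7 ('D'): step: R->5, L=6; D->plug->D->R->H->L->F->refl->A->L'->G->R'->B->plug->B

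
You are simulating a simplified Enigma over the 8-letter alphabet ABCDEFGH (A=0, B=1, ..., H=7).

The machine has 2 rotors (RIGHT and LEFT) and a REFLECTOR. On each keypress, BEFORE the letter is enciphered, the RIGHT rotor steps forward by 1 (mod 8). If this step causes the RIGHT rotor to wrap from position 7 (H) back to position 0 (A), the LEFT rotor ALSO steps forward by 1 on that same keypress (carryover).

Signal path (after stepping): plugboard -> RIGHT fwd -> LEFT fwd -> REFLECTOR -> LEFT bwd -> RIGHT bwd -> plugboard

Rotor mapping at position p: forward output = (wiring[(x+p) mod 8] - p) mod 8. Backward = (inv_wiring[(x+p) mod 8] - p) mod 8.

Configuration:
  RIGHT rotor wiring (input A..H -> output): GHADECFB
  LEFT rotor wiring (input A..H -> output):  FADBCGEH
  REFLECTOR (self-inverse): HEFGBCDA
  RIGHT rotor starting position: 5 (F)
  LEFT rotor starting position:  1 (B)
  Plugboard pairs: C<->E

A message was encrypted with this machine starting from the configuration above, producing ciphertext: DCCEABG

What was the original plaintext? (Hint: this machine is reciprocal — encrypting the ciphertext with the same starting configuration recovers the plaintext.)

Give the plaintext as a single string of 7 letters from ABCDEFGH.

Char 1 ('D'): step: R->6, L=1; D->plug->D->R->B->L->C->refl->F->L'->E->R'->H->plug->H
Char 2 ('C'): step: R->7, L=1; C->plug->E->R->E->L->F->refl->C->L'->B->R'->D->plug->D
Char 3 ('C'): step: R->0, L->2 (L advanced); C->plug->E->R->E->L->C->refl->F->L'->F->R'->G->plug->G
Char 4 ('E'): step: R->1, L=2; E->plug->C->R->C->L->A->refl->H->L'->B->R'->E->plug->C
Char 5 ('A'): step: R->2, L=2; A->plug->A->R->G->L->D->refl->G->L'->H->R'->F->plug->F
Char 6 ('B'): step: R->3, L=2; B->plug->B->R->B->L->H->refl->A->L'->C->R'->D->plug->D
Char 7 ('G'): step: R->4, L=2; G->plug->G->R->E->L->C->refl->F->L'->F->R'->D->plug->D

Answer: HDGCFDD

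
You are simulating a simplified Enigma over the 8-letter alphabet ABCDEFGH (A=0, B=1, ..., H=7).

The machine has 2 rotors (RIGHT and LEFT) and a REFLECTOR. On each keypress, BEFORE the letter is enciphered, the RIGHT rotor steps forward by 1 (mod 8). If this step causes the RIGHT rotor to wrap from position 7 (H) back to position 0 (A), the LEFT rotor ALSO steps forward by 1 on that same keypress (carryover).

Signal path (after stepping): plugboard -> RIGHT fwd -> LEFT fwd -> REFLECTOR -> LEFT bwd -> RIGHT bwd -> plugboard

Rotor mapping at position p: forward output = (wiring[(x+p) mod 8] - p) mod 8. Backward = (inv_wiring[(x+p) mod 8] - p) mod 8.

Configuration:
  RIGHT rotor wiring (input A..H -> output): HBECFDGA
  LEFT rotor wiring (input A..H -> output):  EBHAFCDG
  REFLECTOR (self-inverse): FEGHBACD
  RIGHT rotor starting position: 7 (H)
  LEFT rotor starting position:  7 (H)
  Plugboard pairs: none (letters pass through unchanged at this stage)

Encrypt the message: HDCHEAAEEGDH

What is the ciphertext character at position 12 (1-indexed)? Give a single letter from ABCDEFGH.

Char 1 ('H'): step: R->0, L->0 (L advanced); H->plug->H->R->A->L->E->refl->B->L'->B->R'->B->plug->B
Char 2 ('D'): step: R->1, L=0; D->plug->D->R->E->L->F->refl->A->L'->D->R'->B->plug->B
Char 3 ('C'): step: R->2, L=0; C->plug->C->R->D->L->A->refl->F->L'->E->R'->E->plug->E
Char 4 ('H'): step: R->3, L=0; H->plug->H->R->B->L->B->refl->E->L'->A->R'->C->plug->C
Char 5 ('E'): step: R->4, L=0; E->plug->E->R->D->L->A->refl->F->L'->E->R'->D->plug->D
Char 6 ('A'): step: R->5, L=0; A->plug->A->R->G->L->D->refl->H->L'->C->R'->D->plug->D
Char 7 ('A'): step: R->6, L=0; A->plug->A->R->A->L->E->refl->B->L'->B->R'->C->plug->C
Char 8 ('E'): step: R->7, L=0; E->plug->E->R->D->L->A->refl->F->L'->E->R'->G->plug->G
Char 9 ('E'): step: R->0, L->1 (L advanced); E->plug->E->R->F->L->C->refl->G->L'->B->R'->B->plug->B
Char 10 ('G'): step: R->1, L=1; G->plug->G->R->H->L->D->refl->H->L'->C->R'->E->plug->E
Char 11 ('D'): step: R->2, L=1; D->plug->D->R->B->L->G->refl->C->L'->F->R'->G->plug->G
Char 12 ('H'): step: R->3, L=1; H->plug->H->R->B->L->G->refl->C->L'->F->R'->E->plug->E

E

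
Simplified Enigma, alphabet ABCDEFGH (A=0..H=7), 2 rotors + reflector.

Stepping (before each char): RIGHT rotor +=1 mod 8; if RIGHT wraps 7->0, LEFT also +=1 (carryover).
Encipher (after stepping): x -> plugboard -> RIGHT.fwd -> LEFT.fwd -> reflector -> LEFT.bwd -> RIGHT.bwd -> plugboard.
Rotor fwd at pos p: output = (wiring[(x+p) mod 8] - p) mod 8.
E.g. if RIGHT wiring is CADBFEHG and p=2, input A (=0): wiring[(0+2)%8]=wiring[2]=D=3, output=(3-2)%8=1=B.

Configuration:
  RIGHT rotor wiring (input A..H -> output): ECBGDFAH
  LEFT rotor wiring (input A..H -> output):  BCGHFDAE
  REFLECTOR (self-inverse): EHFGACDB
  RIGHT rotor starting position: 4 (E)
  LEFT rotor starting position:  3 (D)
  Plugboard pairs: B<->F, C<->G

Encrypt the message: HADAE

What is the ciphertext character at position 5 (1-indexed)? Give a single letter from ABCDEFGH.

Char 1 ('H'): step: R->5, L=3; H->plug->H->R->G->L->H->refl->B->L'->E->R'->F->plug->B
Char 2 ('A'): step: R->6, L=3; A->plug->A->R->C->L->A->refl->E->L'->A->R'->F->plug->B
Char 3 ('D'): step: R->7, L=3; D->plug->D->R->C->L->A->refl->E->L'->A->R'->A->plug->A
Char 4 ('A'): step: R->0, L->4 (L advanced); A->plug->A->R->E->L->F->refl->C->L'->G->R'->D->plug->D
Char 5 ('E'): step: R->1, L=4; E->plug->E->R->E->L->F->refl->C->L'->G->R'->G->plug->C

C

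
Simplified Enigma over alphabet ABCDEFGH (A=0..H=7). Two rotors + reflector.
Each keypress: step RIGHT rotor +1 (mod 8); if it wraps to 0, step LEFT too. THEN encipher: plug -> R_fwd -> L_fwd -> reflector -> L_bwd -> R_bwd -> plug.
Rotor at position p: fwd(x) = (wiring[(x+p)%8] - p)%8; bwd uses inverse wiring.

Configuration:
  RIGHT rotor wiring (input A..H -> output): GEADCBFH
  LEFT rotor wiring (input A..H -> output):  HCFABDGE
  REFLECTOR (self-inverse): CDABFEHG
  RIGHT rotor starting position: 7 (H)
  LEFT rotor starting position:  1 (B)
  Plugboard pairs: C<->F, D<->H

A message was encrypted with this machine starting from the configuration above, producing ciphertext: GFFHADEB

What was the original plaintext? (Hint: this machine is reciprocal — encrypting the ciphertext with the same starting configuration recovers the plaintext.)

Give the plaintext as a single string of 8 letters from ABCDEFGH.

Answer: DHEGGEBF

Derivation:
Char 1 ('G'): step: R->0, L->2 (L advanced); G->plug->G->R->F->L->C->refl->A->L'->H->R'->H->plug->D
Char 2 ('F'): step: R->1, L=2; F->plug->C->R->C->L->H->refl->G->L'->B->R'->D->plug->H
Char 3 ('F'): step: R->2, L=2; F->plug->C->R->A->L->D->refl->B->L'->D->R'->E->plug->E
Char 4 ('H'): step: R->3, L=2; H->plug->D->R->C->L->H->refl->G->L'->B->R'->G->plug->G
Char 5 ('A'): step: R->4, L=2; A->plug->A->R->G->L->F->refl->E->L'->E->R'->G->plug->G
Char 6 ('D'): step: R->5, L=2; D->plug->H->R->F->L->C->refl->A->L'->H->R'->E->plug->E
Char 7 ('E'): step: R->6, L=2; E->plug->E->R->C->L->H->refl->G->L'->B->R'->B->plug->B
Char 8 ('B'): step: R->7, L=2; B->plug->B->R->H->L->A->refl->C->L'->F->R'->C->plug->F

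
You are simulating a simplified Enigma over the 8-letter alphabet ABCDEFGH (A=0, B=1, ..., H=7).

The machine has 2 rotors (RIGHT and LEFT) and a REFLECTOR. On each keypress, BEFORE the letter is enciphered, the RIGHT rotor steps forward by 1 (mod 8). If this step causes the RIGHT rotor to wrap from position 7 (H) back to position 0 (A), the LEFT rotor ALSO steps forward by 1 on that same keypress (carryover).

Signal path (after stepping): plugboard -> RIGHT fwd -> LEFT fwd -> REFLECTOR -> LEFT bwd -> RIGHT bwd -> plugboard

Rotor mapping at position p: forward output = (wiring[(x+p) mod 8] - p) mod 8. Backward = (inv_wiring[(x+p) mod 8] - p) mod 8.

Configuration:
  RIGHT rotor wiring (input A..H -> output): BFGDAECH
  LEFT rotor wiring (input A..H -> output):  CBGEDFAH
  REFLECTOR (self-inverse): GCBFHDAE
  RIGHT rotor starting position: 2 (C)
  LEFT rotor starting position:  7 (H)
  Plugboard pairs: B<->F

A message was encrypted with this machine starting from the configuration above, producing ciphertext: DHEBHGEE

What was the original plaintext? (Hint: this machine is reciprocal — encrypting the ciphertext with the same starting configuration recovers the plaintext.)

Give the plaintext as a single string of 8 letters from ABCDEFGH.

Answer: GGGCGCDF

Derivation:
Char 1 ('D'): step: R->3, L=7; D->plug->D->R->H->L->B->refl->C->L'->C->R'->G->plug->G
Char 2 ('H'): step: R->4, L=7; H->plug->H->R->H->L->B->refl->C->L'->C->R'->G->plug->G
Char 3 ('E'): step: R->5, L=7; E->plug->E->R->A->L->A->refl->G->L'->G->R'->G->plug->G
Char 4 ('B'): step: R->6, L=7; B->plug->F->R->F->L->E->refl->H->L'->D->R'->C->plug->C
Char 5 ('H'): step: R->7, L=7; H->plug->H->R->D->L->H->refl->E->L'->F->R'->G->plug->G
Char 6 ('G'): step: R->0, L->0 (L advanced); G->plug->G->R->C->L->G->refl->A->L'->G->R'->C->plug->C
Char 7 ('E'): step: R->1, L=0; E->plug->E->R->D->L->E->refl->H->L'->H->R'->D->plug->D
Char 8 ('E'): step: R->2, L=0; E->plug->E->R->A->L->C->refl->B->L'->B->R'->B->plug->F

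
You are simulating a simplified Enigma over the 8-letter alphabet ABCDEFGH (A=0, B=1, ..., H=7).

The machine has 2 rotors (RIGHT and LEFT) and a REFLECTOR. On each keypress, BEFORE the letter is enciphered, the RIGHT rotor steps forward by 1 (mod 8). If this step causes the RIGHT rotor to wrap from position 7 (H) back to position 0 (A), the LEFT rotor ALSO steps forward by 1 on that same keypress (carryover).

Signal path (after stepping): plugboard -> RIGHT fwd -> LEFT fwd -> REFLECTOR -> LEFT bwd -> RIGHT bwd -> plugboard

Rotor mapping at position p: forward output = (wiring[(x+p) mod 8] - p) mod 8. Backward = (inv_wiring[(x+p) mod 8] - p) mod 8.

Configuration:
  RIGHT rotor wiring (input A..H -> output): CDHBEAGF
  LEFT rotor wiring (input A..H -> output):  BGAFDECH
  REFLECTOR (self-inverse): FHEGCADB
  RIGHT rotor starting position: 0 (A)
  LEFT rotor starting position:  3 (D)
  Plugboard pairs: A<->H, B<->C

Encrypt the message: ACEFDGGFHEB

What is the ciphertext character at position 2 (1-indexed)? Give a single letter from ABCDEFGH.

Char 1 ('A'): step: R->1, L=3; A->plug->H->R->B->L->A->refl->F->L'->H->R'->E->plug->E
Char 2 ('C'): step: R->2, L=3; C->plug->B->R->H->L->F->refl->A->L'->B->R'->H->plug->A

A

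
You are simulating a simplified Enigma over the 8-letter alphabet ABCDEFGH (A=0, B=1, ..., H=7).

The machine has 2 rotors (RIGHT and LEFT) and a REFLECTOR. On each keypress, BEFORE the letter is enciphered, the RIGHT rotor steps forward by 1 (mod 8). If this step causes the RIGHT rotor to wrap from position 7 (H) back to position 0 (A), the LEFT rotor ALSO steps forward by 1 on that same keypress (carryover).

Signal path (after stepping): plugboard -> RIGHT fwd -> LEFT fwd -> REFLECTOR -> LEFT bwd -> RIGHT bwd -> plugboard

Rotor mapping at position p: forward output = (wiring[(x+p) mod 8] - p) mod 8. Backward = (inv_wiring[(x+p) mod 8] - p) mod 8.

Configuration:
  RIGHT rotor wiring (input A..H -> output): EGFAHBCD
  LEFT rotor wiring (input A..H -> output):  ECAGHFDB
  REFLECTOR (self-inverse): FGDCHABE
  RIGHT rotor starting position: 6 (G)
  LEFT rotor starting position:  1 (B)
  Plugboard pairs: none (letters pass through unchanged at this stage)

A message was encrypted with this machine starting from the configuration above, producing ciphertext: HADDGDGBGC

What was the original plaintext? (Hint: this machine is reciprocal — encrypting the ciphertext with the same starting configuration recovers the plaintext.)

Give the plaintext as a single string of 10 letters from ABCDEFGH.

Answer: FDHGCFCGCA

Derivation:
Char 1 ('H'): step: R->7, L=1; H->plug->H->R->D->L->G->refl->B->L'->A->R'->F->plug->F
Char 2 ('A'): step: R->0, L->2 (L advanced); A->plug->A->R->E->L->B->refl->G->L'->A->R'->D->plug->D
Char 3 ('D'): step: R->1, L=2; D->plug->D->R->G->L->C->refl->D->L'->D->R'->H->plug->H
Char 4 ('D'): step: R->2, L=2; D->plug->D->R->H->L->A->refl->F->L'->C->R'->G->plug->G
Char 5 ('G'): step: R->3, L=2; G->plug->G->R->D->L->D->refl->C->L'->G->R'->C->plug->C
Char 6 ('D'): step: R->4, L=2; D->plug->D->R->H->L->A->refl->F->L'->C->R'->F->plug->F
Char 7 ('G'): step: R->5, L=2; G->plug->G->R->D->L->D->refl->C->L'->G->R'->C->plug->C
Char 8 ('B'): step: R->6, L=2; B->plug->B->R->F->L->H->refl->E->L'->B->R'->G->plug->G
Char 9 ('G'): step: R->7, L=2; G->plug->G->R->C->L->F->refl->A->L'->H->R'->C->plug->C
Char 10 ('C'): step: R->0, L->3 (L advanced); C->plug->C->R->F->L->B->refl->G->L'->E->R'->A->plug->A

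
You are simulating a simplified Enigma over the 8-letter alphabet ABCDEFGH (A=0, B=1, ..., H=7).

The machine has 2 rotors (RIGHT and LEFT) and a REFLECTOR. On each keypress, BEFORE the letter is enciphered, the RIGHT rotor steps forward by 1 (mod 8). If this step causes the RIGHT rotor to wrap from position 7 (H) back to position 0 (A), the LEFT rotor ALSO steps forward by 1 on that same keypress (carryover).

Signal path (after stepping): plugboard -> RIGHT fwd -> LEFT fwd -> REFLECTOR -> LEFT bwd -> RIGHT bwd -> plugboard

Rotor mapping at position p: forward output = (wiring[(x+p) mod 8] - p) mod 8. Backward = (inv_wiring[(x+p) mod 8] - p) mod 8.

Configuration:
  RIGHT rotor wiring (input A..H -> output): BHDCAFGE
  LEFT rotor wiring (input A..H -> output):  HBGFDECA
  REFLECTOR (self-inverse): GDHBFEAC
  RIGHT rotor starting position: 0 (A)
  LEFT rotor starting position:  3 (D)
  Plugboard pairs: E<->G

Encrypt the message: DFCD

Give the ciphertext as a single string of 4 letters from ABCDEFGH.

Char 1 ('D'): step: R->1, L=3; D->plug->D->R->H->L->D->refl->B->L'->C->R'->B->plug->B
Char 2 ('F'): step: R->2, L=3; F->plug->F->R->C->L->B->refl->D->L'->H->R'->G->plug->E
Char 3 ('C'): step: R->3, L=3; C->plug->C->R->C->L->B->refl->D->L'->H->R'->A->plug->A
Char 4 ('D'): step: R->4, L=3; D->plug->D->R->A->L->C->refl->H->L'->D->R'->F->plug->F

Answer: BEAF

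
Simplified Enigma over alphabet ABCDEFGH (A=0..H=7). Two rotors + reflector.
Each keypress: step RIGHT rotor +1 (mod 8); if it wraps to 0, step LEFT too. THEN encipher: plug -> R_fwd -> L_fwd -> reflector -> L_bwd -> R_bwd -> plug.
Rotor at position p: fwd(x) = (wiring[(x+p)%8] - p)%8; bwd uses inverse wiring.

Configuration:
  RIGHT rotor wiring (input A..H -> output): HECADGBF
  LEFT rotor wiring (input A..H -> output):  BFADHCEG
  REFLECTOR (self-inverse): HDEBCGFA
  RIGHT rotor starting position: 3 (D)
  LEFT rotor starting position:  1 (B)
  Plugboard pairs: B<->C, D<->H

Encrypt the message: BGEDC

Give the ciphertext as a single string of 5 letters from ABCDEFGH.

Answer: DDGCD

Derivation:
Char 1 ('B'): step: R->4, L=1; B->plug->C->R->F->L->D->refl->B->L'->E->R'->H->plug->D
Char 2 ('G'): step: R->5, L=1; G->plug->G->R->D->L->G->refl->F->L'->G->R'->H->plug->D
Char 3 ('E'): step: R->6, L=1; E->plug->E->R->E->L->B->refl->D->L'->F->R'->G->plug->G
Char 4 ('D'): step: R->7, L=1; D->plug->H->R->C->L->C->refl->E->L'->A->R'->B->plug->C
Char 5 ('C'): step: R->0, L->2 (L advanced); C->plug->B->R->E->L->C->refl->E->L'->F->R'->H->plug->D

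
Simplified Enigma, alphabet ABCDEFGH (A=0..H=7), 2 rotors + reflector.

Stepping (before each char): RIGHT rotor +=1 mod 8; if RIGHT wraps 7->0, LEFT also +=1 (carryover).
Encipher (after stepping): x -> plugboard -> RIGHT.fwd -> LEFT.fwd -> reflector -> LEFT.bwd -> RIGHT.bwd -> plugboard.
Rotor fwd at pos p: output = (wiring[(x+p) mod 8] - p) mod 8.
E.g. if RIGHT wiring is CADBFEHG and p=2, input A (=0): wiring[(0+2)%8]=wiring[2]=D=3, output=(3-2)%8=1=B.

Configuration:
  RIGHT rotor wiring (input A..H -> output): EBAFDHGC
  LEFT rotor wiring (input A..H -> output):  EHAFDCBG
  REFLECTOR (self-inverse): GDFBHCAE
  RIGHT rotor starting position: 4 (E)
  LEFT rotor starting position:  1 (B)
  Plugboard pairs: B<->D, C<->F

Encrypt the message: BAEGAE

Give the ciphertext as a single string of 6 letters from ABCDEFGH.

Answer: EGACHB

Derivation:
Char 1 ('B'): step: R->5, L=1; B->plug->D->R->H->L->D->refl->B->L'->E->R'->E->plug->E
Char 2 ('A'): step: R->6, L=1; A->plug->A->R->A->L->G->refl->A->L'->F->R'->G->plug->G
Char 3 ('E'): step: R->7, L=1; E->plug->E->R->G->L->F->refl->C->L'->D->R'->A->plug->A
Char 4 ('G'): step: R->0, L->2 (L advanced); G->plug->G->R->G->L->C->refl->F->L'->H->R'->F->plug->C
Char 5 ('A'): step: R->1, L=2; A->plug->A->R->A->L->G->refl->A->L'->D->R'->H->plug->H
Char 6 ('E'): step: R->2, L=2; E->plug->E->R->E->L->H->refl->E->L'->F->R'->D->plug->B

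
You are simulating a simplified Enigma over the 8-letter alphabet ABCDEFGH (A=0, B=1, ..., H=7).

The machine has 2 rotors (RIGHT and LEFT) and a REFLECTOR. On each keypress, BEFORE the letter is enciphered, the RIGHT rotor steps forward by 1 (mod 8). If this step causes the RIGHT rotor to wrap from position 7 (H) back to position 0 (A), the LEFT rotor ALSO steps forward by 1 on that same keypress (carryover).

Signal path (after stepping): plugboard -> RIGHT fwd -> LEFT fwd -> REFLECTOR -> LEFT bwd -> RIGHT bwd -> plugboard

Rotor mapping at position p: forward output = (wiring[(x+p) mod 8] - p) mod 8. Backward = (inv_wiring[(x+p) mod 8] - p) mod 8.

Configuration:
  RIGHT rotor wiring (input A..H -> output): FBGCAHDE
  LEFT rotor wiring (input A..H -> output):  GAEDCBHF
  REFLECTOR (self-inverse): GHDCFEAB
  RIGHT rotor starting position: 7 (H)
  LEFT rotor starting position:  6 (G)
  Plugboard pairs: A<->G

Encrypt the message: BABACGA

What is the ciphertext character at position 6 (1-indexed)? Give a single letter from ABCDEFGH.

Char 1 ('B'): step: R->0, L->7 (L advanced); B->plug->B->R->B->L->H->refl->B->L'->C->R'->D->plug->D
Char 2 ('A'): step: R->1, L=7; A->plug->G->R->D->L->F->refl->E->L'->E->R'->H->plug->H
Char 3 ('B'): step: R->2, L=7; B->plug->B->R->A->L->G->refl->A->L'->H->R'->H->plug->H
Char 4 ('A'): step: R->3, L=7; A->plug->G->R->G->L->C->refl->D->L'->F->R'->B->plug->B
Char 5 ('C'): step: R->4, L=7; C->plug->C->R->H->L->A->refl->G->L'->A->R'->D->plug->D
Char 6 ('G'): step: R->5, L=7; G->plug->A->R->C->L->B->refl->H->L'->B->R'->F->plug->F

F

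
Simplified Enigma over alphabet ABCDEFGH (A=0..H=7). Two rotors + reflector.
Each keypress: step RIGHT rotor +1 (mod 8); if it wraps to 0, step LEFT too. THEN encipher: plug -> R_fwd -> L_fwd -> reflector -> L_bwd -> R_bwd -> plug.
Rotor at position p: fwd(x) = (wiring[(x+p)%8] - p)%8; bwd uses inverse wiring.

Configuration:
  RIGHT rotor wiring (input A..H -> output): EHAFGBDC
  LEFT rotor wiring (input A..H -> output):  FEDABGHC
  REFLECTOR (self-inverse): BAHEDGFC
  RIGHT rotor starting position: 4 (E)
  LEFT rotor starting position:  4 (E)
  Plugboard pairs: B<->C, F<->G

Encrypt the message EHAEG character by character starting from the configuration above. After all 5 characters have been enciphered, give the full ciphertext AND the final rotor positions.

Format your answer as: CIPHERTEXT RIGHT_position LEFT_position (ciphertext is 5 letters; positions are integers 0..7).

Answer: DFBCD 1 5

Derivation:
Char 1 ('E'): step: R->5, L=4; E->plug->E->R->C->L->D->refl->E->L'->H->R'->D->plug->D
Char 2 ('H'): step: R->6, L=4; H->plug->H->R->D->L->G->refl->F->L'->A->R'->G->plug->F
Char 3 ('A'): step: R->7, L=4; A->plug->A->R->D->L->G->refl->F->L'->A->R'->C->plug->B
Char 4 ('E'): step: R->0, L->5 (L advanced); E->plug->E->R->G->L->D->refl->E->L'->H->R'->B->plug->C
Char 5 ('G'): step: R->1, L=5; G->plug->F->R->C->L->F->refl->G->L'->F->R'->D->plug->D
Final: ciphertext=DFBCD, RIGHT=1, LEFT=5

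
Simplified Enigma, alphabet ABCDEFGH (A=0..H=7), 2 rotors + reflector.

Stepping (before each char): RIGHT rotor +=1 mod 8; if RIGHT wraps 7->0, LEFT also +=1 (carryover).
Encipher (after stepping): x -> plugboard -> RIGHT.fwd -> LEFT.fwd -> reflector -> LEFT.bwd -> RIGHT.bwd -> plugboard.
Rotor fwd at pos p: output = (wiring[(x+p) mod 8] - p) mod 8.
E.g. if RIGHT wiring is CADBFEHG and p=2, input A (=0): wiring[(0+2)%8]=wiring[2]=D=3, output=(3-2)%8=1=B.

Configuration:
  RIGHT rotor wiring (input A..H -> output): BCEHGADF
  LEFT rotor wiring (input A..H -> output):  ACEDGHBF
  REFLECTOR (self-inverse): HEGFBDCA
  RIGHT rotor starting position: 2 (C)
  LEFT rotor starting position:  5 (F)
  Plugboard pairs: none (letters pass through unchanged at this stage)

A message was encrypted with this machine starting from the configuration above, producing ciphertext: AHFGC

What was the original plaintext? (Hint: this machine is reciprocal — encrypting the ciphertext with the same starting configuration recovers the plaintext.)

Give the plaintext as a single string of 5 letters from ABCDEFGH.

Answer: BBHEH

Derivation:
Char 1 ('A'): step: R->3, L=5; A->plug->A->R->E->L->F->refl->D->L'->D->R'->B->plug->B
Char 2 ('H'): step: R->4, L=5; H->plug->H->R->D->L->D->refl->F->L'->E->R'->B->plug->B
Char 3 ('F'): step: R->5, L=5; F->plug->F->R->H->L->B->refl->E->L'->B->R'->H->plug->H
Char 4 ('G'): step: R->6, L=5; G->plug->G->R->A->L->C->refl->G->L'->G->R'->E->plug->E
Char 5 ('C'): step: R->7, L=5; C->plug->C->R->D->L->D->refl->F->L'->E->R'->H->plug->H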